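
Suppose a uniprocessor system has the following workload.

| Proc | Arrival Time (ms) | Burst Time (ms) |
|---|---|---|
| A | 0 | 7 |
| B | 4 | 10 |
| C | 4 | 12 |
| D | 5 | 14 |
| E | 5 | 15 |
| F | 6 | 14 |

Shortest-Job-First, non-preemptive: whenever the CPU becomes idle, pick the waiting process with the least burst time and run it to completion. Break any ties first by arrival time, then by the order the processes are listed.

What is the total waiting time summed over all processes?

129

Timeline: | A 0-7 | B 7-17 | C 17-29 | D 29-43 | F 43-57 | E 57-72 |
Completion: A=7  B=17  C=29  D=43  E=72  F=57
Turnaround (C−A): A=7  B=13  C=25  D=38  E=67  F=51
Waiting = turnaround − burst: A=0, B=3, C=13, D=24, E=52, F=37
Total waiting = 0 + 3 + 13 + 24 + 52 + 37 = 129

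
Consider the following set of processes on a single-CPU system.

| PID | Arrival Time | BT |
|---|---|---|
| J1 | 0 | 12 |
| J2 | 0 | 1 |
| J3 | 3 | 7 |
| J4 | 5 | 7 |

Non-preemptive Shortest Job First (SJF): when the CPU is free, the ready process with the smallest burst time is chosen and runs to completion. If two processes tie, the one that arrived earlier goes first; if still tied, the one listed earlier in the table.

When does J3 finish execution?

20

Timeline: | J2 0-1 | J1 1-13 | J3 13-20 | J4 20-27 |
Completion: J1=13  J2=1  J3=20  J4=27
Turnaround (C−A): J1=13  J2=1  J3=17  J4=22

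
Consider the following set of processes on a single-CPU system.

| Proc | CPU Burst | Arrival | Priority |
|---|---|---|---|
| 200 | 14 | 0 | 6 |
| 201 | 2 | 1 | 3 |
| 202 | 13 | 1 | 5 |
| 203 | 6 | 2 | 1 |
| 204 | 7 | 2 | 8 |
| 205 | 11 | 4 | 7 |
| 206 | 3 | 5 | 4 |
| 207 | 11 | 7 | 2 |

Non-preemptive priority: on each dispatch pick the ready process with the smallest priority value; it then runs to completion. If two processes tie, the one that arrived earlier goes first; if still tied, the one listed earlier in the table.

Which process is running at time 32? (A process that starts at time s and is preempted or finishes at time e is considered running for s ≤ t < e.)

Gantt: | 200 0-14 | 203 14-20 | 207 20-31 | 201 31-33 | 206 33-36 | 202 36-49 | 205 49-60 | 204 60-67 |
Completion: 200=14  201=33  202=49  203=20  204=67  205=60  206=36  207=31

201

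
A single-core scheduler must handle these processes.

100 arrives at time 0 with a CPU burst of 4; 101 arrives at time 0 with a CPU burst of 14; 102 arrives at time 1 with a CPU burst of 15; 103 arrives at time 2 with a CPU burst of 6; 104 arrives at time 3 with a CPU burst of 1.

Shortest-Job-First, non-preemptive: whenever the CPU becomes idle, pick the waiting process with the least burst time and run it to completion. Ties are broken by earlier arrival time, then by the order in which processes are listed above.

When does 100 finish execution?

Timeline: | 100 0-4 | 104 4-5 | 103 5-11 | 101 11-25 | 102 25-40 |
Completion: 100=4  101=25  102=40  103=11  104=5
Turnaround (C−A): 100=4  101=25  102=39  103=9  104=2

4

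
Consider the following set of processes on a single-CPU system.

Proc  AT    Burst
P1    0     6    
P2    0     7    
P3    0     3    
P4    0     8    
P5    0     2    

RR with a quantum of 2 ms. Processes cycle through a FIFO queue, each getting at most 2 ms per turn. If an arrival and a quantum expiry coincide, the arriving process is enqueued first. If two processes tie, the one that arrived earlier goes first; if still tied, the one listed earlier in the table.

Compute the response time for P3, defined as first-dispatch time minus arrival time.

4

Timeline: | P1 0-2 | P2 2-4 | P3 4-6 | P4 6-8 | P5 8-10 | P1 10-12 | P2 12-14 | P3 14-15 | P4 15-17 | P1 17-19 | P2 19-21 | P4 21-23 | P2 23-24 | P4 24-26 |
Completion: P1=19  P2=24  P3=15  P4=26  P5=10
Turnaround (C−A): P1=19  P2=24  P3=15  P4=26  P5=10
Response(P3) = first start − arrival = 4 − 0 = 4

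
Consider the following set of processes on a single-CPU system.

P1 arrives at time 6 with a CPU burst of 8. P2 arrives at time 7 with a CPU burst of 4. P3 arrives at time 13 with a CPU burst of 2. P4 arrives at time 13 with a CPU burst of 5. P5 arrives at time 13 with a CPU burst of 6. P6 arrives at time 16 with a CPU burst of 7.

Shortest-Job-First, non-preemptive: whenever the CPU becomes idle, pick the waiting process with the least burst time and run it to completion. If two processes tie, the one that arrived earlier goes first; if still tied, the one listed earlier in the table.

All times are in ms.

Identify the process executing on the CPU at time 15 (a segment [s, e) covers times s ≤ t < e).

Timeline: | idle 0-6 | P1 6-14 | P3 14-16 | P2 16-20 | P4 20-25 | P5 25-31 | P6 31-38 |
Completion: P1=14  P2=20  P3=16  P4=25  P5=31  P6=38
Turnaround (C−A): P1=8  P2=13  P3=3  P4=12  P5=18  P6=22

P3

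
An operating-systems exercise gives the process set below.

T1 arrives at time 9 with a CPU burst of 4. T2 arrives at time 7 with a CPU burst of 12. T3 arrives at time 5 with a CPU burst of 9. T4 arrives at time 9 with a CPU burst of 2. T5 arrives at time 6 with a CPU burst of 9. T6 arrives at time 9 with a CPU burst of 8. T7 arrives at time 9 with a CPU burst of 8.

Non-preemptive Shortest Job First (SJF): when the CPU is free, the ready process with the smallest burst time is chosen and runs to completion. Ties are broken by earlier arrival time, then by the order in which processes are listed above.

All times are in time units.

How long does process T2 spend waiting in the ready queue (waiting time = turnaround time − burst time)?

38

Timeline: | idle 0-5 | T3 5-14 | T4 14-16 | T1 16-20 | T6 20-28 | T7 28-36 | T5 36-45 | T2 45-57 |
Completion: T1=20  T2=57  T3=14  T4=16  T5=45  T6=28  T7=36
Waiting(T2) = turnaround − burst = 50 − 12 = 38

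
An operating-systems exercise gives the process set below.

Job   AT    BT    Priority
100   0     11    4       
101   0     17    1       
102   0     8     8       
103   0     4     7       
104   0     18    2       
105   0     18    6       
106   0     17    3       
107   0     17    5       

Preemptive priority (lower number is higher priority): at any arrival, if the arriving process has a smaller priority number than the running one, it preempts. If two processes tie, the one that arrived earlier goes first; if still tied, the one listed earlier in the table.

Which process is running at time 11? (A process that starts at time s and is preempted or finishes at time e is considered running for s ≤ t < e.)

101

Schedule: | 101 0-17 | 104 17-35 | 106 35-52 | 100 52-63 | 107 63-80 | 105 80-98 | 103 98-102 | 102 102-110 |
Completion: 100=63  101=17  102=110  103=102  104=35  105=98  106=52  107=80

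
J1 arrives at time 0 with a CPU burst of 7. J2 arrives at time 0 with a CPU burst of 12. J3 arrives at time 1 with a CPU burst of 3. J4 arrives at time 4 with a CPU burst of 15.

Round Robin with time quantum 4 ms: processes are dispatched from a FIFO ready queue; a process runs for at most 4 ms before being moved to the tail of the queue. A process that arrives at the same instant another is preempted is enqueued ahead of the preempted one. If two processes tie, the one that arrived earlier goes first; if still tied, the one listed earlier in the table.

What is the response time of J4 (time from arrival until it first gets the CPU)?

Gantt: | J1 0-4 | J2 4-8 | J3 8-11 | J4 11-15 | J1 15-18 | J2 18-22 | J4 22-26 | J2 26-30 | J4 30-37 |
Completion: J1=18  J2=30  J3=11  J4=37
Turnaround (C−A): J1=18  J2=30  J3=10  J4=33
Response(J4) = first start − arrival = 11 − 4 = 7

7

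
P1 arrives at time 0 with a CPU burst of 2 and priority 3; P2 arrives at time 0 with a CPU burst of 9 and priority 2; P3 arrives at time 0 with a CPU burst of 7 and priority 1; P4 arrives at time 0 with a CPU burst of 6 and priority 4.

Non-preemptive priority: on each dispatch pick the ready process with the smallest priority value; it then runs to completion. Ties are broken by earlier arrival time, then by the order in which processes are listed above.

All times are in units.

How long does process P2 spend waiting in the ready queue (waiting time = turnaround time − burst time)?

Schedule: | P3 0-7 | P2 7-16 | P1 16-18 | P4 18-24 |
Completion: P1=18  P2=16  P3=7  P4=24
Waiting(P2) = turnaround − burst = 16 − 9 = 7

7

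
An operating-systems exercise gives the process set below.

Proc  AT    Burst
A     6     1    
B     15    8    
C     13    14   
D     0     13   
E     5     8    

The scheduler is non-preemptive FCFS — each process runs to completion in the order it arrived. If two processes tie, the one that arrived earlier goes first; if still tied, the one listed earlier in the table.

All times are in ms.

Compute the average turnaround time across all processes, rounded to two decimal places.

19.40

Gantt: | D 0-13 | E 13-21 | A 21-22 | C 22-36 | B 36-44 |
Completion: A=22  B=44  C=36  D=13  E=21
Turnaround times: A=16, B=29, C=23, D=13, E=16
Average turnaround = (16+29+23+13+16) / 5 = 97/5 = 19.40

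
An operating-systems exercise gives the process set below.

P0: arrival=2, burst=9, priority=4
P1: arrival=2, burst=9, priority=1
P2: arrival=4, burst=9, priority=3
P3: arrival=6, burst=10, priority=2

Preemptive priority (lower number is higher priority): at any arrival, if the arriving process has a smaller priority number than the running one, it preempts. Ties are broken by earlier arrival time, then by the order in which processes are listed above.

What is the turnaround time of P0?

Schedule: | idle 0-2 | P1 2-11 | P3 11-21 | P2 21-30 | P0 30-39 |
Completion: P0=39  P1=11  P2=30  P3=21
Turnaround(P0) = completion − arrival = 39 − 2 = 37

37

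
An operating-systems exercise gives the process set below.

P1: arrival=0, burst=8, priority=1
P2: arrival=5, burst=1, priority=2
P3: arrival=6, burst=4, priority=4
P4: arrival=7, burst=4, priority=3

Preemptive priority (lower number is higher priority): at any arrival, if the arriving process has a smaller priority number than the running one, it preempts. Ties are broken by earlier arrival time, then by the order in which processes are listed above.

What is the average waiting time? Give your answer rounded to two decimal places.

3.00

Timeline: | P1 0-8 | P2 8-9 | P4 9-13 | P3 13-17 |
Completion: P1=8  P2=9  P3=17  P4=13
Turnaround (C−A): P1=8  P2=4  P3=11  P4=6
Waiting times: P1=0, P2=3, P3=7, P4=2
Average waiting = (0+3+7+2) / 4 = 12/4 = 3.00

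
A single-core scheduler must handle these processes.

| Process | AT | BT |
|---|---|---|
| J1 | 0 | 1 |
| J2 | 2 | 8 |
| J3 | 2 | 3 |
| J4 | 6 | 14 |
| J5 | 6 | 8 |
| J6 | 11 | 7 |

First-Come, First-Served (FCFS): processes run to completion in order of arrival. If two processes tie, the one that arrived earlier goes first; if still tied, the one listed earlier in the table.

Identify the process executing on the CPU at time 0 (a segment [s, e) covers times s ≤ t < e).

J1

Timeline: | J1 0-1 | idle 1-2 | J2 2-10 | J3 10-13 | J4 13-27 | J5 27-35 | J6 35-42 |
Completion: J1=1  J2=10  J3=13  J4=27  J5=35  J6=42
Turnaround (C−A): J1=1  J2=8  J3=11  J4=21  J5=29  J6=31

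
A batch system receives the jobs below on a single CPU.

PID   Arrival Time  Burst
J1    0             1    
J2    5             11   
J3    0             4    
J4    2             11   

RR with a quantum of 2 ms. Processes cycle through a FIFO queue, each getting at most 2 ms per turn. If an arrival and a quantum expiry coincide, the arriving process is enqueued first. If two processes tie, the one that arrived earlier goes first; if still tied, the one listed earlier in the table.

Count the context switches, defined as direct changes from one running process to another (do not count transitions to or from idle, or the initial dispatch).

14

Schedule: | J1 0-1 | J3 1-3 | J4 3-5 | J3 5-7 | J2 7-9 | J4 9-11 | J2 11-13 | J4 13-15 | J2 15-17 | J4 17-19 | J2 19-21 | J4 21-23 | J2 23-25 | J4 25-26 | J2 26-27 |
Completion: J1=1  J2=27  J3=7  J4=26
Turnaround (C−A): J1=1  J2=22  J3=7  J4=24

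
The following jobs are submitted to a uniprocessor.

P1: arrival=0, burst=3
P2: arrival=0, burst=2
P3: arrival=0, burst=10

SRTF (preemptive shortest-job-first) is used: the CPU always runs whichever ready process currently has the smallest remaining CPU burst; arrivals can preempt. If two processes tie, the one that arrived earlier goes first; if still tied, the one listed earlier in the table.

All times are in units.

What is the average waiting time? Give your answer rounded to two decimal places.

2.33

Gantt: | P2 0-2 | P1 2-5 | P3 5-15 |
Completion: P1=5  P2=2  P3=15
Waiting times: P1=2, P2=0, P3=5
Average waiting = (2+0+5) / 3 = 7/3 = 2.33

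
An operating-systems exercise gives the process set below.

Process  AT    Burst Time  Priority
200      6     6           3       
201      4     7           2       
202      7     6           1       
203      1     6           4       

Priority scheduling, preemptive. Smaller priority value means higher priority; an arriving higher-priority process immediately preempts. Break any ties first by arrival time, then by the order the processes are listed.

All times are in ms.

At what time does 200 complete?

Schedule: | idle 0-1 | 203 1-4 | 201 4-7 | 202 7-13 | 201 13-17 | 200 17-23 | 203 23-26 |
Completion: 200=23  201=17  202=13  203=26

23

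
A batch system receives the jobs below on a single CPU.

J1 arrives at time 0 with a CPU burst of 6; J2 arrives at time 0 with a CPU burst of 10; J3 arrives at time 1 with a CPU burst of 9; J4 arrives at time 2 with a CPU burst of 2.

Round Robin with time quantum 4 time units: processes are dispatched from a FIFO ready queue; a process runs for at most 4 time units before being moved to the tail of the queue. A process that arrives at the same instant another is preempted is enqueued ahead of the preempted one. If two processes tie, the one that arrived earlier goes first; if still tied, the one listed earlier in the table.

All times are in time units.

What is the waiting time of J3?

17

Schedule: | J1 0-4 | J2 4-8 | J3 8-12 | J4 12-14 | J1 14-16 | J2 16-20 | J3 20-24 | J2 24-26 | J3 26-27 |
Completion: J1=16  J2=26  J3=27  J4=14
Turnaround (C−A): J1=16  J2=26  J3=26  J4=12
Waiting(J3) = turnaround − burst = 26 − 9 = 17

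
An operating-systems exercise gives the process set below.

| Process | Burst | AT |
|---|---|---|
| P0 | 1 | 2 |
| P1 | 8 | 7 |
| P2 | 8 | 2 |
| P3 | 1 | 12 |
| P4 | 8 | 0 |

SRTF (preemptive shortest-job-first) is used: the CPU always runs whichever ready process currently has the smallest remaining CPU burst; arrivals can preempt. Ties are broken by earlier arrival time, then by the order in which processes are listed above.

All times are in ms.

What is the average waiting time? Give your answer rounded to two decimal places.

4.00

Schedule: | P4 0-2 | P0 2-3 | P4 3-9 | P2 9-12 | P3 12-13 | P2 13-18 | P1 18-26 |
Completion: P0=3  P1=26  P2=18  P3=13  P4=9
Turnaround (C−A): P0=1  P1=19  P2=16  P3=1  P4=9
Waiting times: P0=0, P1=11, P2=8, P3=0, P4=1
Average waiting = (0+11+8+0+1) / 5 = 20/5 = 4.00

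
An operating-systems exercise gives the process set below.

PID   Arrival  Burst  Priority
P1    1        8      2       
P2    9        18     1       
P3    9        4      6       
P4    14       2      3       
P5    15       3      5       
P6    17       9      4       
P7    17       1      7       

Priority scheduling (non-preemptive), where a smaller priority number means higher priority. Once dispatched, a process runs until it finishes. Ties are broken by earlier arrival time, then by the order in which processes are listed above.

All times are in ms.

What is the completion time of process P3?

45

Timeline: | idle 0-1 | P1 1-9 | P2 9-27 | P4 27-29 | P6 29-38 | P5 38-41 | P3 41-45 | P7 45-46 |
Completion: P1=9  P2=27  P3=45  P4=29  P5=41  P6=38  P7=46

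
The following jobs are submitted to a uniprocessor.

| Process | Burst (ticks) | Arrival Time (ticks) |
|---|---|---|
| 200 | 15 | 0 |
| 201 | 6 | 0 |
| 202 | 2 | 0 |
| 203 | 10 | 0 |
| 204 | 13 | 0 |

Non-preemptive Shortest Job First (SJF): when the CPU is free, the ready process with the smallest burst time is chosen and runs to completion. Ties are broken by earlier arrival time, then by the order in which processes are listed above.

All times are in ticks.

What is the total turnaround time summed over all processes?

Timeline: | 202 0-2 | 201 2-8 | 203 8-18 | 204 18-31 | 200 31-46 |
Completion: 200=46  201=8  202=2  203=18  204=31
Turnaround = completion − arrival: 200=46, 201=8, 202=2, 203=18, 204=31
Total turnaround = 46 + 8 + 2 + 18 + 31 = 105

105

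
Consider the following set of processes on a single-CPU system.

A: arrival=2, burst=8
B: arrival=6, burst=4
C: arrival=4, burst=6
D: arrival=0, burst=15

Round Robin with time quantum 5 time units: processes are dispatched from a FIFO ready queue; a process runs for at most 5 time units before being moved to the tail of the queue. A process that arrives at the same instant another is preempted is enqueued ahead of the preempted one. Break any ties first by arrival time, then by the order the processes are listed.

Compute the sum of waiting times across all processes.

67

Gantt: | D 0-5 | A 5-10 | C 10-15 | D 15-20 | B 20-24 | A 24-27 | C 27-28 | D 28-33 |
Completion: A=27  B=24  C=28  D=33
Turnaround (C−A): A=25  B=18  C=24  D=33
Waiting = turnaround − burst: A=17, B=14, C=18, D=18
Total waiting = 17 + 14 + 18 + 18 = 67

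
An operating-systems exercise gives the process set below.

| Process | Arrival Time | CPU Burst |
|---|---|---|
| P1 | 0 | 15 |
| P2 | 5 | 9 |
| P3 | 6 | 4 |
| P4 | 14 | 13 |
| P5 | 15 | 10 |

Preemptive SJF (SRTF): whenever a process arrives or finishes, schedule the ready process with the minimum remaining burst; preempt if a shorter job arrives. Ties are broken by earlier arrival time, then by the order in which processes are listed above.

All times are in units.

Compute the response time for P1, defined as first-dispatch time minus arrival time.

0

Schedule: | P1 0-5 | P2 5-6 | P3 6-10 | P2 10-18 | P1 18-28 | P5 28-38 | P4 38-51 |
Completion: P1=28  P2=18  P3=10  P4=51  P5=38
Response(P1) = first start − arrival = 0 − 0 = 0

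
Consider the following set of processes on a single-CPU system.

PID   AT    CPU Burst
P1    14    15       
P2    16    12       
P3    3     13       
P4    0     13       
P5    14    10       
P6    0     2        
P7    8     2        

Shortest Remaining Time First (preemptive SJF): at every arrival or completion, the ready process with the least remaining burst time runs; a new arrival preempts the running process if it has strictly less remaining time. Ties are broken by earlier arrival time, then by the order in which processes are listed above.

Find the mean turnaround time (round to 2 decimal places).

22.71

Gantt: | P6 0-2 | P4 2-8 | P7 8-10 | P4 10-17 | P5 17-27 | P2 27-39 | P3 39-52 | P1 52-67 |
Completion: P1=67  P2=39  P3=52  P4=17  P5=27  P6=2  P7=10
Turnaround (C−A): P1=53  P2=23  P3=49  P4=17  P5=13  P6=2  P7=2
Turnaround times: P1=53, P2=23, P3=49, P4=17, P5=13, P6=2, P7=2
Average turnaround = (53+23+49+17+13+2+2) / 7 = 159/7 = 22.71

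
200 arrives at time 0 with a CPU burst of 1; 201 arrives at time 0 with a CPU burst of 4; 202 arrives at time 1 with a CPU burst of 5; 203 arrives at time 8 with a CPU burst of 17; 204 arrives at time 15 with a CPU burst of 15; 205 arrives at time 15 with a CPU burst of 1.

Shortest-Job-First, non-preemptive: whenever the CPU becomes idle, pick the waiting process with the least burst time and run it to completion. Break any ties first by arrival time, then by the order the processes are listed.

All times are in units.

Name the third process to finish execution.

202

Schedule: | 200 0-1 | 201 1-5 | 202 5-10 | 203 10-27 | 205 27-28 | 204 28-43 |
Completion: 200=1  201=5  202=10  203=27  204=43  205=28
Turnaround (C−A): 200=1  201=5  202=9  203=19  204=28  205=13
Finish order: 200 → 201 → 202 → 203 → 205 → 204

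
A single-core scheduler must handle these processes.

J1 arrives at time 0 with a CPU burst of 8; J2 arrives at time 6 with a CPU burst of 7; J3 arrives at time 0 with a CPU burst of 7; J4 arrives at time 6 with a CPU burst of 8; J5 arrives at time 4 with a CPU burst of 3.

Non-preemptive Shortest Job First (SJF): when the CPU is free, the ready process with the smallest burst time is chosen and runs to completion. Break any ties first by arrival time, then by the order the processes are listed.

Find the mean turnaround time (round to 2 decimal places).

15.20

Timeline: | J3 0-7 | J5 7-10 | J2 10-17 | J1 17-25 | J4 25-33 |
Completion: J1=25  J2=17  J3=7  J4=33  J5=10
Turnaround (C−A): J1=25  J2=11  J3=7  J4=27  J5=6
Turnaround times: J1=25, J2=11, J3=7, J4=27, J5=6
Average turnaround = (25+11+7+27+6) / 5 = 76/5 = 15.20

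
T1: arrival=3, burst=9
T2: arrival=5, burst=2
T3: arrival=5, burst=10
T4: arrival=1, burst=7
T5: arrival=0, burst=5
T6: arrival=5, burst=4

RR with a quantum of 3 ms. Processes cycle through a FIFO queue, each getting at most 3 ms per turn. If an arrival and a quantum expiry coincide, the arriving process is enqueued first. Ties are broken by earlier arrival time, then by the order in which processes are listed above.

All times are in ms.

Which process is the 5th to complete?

Schedule: | T5 0-3 | T4 3-6 | T1 6-9 | T5 9-11 | T2 11-13 | T3 13-16 | T6 16-19 | T4 19-22 | T1 22-25 | T3 25-28 | T6 28-29 | T4 29-30 | T1 30-33 | T3 33-37 |
Completion: T1=33  T2=13  T3=37  T4=30  T5=11  T6=29
Turnaround (C−A): T1=30  T2=8  T3=32  T4=29  T5=11  T6=24
Finish order: T5 → T2 → T6 → T4 → T1 → T3

T1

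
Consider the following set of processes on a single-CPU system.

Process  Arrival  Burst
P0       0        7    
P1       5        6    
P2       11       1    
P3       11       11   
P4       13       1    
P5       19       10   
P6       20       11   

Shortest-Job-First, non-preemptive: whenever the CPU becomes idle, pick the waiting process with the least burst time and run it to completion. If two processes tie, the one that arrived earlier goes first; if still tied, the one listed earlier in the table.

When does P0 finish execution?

7

Timeline: | P0 0-7 | P1 7-13 | P2 13-14 | P4 14-15 | P3 15-26 | P5 26-36 | P6 36-47 |
Completion: P0=7  P1=13  P2=14  P3=26  P4=15  P5=36  P6=47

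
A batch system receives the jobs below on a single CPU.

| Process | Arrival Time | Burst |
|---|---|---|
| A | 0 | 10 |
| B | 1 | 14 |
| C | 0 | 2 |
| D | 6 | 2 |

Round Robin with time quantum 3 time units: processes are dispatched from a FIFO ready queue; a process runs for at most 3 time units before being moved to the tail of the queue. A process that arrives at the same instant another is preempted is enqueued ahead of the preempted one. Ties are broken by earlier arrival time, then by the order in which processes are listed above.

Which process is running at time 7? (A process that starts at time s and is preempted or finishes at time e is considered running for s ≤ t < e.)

B

Gantt: | A 0-3 | C 3-5 | B 5-8 | A 8-11 | D 11-13 | B 13-16 | A 16-19 | B 19-22 | A 22-23 | B 23-28 |
Completion: A=23  B=28  C=5  D=13
Turnaround (C−A): A=23  B=27  C=5  D=7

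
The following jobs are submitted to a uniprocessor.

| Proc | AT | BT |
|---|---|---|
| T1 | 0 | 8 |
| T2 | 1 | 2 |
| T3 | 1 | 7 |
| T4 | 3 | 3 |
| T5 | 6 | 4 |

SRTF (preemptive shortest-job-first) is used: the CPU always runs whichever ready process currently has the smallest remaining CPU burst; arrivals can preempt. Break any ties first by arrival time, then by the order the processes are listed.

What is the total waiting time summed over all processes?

Schedule: | T1 0-1 | T2 1-3 | T4 3-6 | T5 6-10 | T1 10-17 | T3 17-24 |
Completion: T1=17  T2=3  T3=24  T4=6  T5=10
Turnaround (C−A): T1=17  T2=2  T3=23  T4=3  T5=4
Waiting = turnaround − burst: T1=9, T2=0, T3=16, T4=0, T5=0
Total waiting = 9 + 0 + 16 + 0 + 0 = 25

25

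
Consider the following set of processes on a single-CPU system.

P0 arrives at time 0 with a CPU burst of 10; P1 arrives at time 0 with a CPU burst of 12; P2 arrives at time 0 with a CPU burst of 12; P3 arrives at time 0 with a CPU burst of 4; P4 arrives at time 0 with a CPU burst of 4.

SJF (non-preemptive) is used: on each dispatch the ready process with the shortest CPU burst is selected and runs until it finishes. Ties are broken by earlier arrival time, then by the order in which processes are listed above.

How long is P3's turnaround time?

Timeline: | P3 0-4 | P4 4-8 | P0 8-18 | P1 18-30 | P2 30-42 |
Completion: P0=18  P1=30  P2=42  P3=4  P4=8
Turnaround (C−A): P0=18  P1=30  P2=42  P3=4  P4=8
Turnaround(P3) = completion − arrival = 4 − 0 = 4

4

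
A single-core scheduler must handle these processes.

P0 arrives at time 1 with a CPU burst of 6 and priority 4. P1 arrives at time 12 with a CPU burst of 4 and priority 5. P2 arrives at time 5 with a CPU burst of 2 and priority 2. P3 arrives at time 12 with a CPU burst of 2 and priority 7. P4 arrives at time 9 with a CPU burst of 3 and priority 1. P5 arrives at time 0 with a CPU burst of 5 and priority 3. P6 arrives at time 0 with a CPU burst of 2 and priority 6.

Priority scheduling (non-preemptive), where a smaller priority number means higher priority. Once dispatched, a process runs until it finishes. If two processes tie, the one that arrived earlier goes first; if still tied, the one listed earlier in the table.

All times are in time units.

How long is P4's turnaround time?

Schedule: | P5 0-5 | P2 5-7 | P0 7-13 | P4 13-16 | P1 16-20 | P6 20-22 | P3 22-24 |
Completion: P0=13  P1=20  P2=7  P3=24  P4=16  P5=5  P6=22
Turnaround (C−A): P0=12  P1=8  P2=2  P3=12  P4=7  P5=5  P6=22
Turnaround(P4) = completion − arrival = 16 − 9 = 7

7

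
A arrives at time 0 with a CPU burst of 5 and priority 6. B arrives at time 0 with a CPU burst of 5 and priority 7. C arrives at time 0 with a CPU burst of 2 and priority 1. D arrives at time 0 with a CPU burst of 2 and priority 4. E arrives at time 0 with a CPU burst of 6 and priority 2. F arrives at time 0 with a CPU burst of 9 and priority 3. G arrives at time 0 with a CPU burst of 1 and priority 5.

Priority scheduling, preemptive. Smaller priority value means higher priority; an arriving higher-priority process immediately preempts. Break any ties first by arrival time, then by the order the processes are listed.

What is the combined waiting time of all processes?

Schedule: | C 0-2 | E 2-8 | F 8-17 | D 17-19 | G 19-20 | A 20-25 | B 25-30 |
Completion: A=25  B=30  C=2  D=19  E=8  F=17  G=20
Waiting = turnaround − burst: A=20, B=25, C=0, D=17, E=2, F=8, G=19
Total waiting = 20 + 25 + 0 + 17 + 2 + 8 + 19 = 91

91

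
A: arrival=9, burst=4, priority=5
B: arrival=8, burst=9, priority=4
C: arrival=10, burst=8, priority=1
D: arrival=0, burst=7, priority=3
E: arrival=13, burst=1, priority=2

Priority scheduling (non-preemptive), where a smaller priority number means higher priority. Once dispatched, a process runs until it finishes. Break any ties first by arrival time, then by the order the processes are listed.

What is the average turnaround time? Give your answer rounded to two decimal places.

Gantt: | D 0-7 | idle 7-8 | B 8-17 | C 17-25 | E 25-26 | A 26-30 |
Completion: A=30  B=17  C=25  D=7  E=26
Turnaround (C−A): A=21  B=9  C=15  D=7  E=13
Turnaround times: A=21, B=9, C=15, D=7, E=13
Average turnaround = (21+9+15+7+13) / 5 = 65/5 = 13.00

13.00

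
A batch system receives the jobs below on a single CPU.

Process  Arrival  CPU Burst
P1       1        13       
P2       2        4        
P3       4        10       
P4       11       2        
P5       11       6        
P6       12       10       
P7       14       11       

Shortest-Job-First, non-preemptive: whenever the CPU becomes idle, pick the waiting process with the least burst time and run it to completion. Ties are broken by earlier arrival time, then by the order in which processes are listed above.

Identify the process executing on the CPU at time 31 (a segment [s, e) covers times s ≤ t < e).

Timeline: | idle 0-1 | P1 1-14 | P4 14-16 | P2 16-20 | P5 20-26 | P3 26-36 | P6 36-46 | P7 46-57 |
Completion: P1=14  P2=20  P3=36  P4=16  P5=26  P6=46  P7=57
Turnaround (C−A): P1=13  P2=18  P3=32  P4=5  P5=15  P6=34  P7=43

P3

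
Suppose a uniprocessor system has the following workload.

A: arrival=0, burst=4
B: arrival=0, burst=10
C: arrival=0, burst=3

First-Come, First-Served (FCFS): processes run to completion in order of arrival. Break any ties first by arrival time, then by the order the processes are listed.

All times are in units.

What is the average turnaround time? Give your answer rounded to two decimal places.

11.67

Gantt: | A 0-4 | B 4-14 | C 14-17 |
Completion: A=4  B=14  C=17
Turnaround (C−A): A=4  B=14  C=17
Turnaround times: A=4, B=14, C=17
Average turnaround = (4+14+17) / 3 = 35/3 = 11.67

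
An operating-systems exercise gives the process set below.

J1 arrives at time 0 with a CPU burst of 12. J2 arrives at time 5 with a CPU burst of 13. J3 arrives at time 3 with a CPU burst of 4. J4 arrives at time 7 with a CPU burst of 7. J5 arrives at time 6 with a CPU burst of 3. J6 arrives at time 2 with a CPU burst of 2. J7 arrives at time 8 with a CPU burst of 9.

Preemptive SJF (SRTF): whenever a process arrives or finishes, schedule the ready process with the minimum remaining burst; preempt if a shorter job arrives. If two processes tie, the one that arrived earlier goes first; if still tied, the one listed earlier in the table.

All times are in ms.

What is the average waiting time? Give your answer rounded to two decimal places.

10.57

Gantt: | J1 0-2 | J6 2-4 | J3 4-8 | J5 8-11 | J4 11-18 | J7 18-27 | J1 27-37 | J2 37-50 |
Completion: J1=37  J2=50  J3=8  J4=18  J5=11  J6=4  J7=27
Turnaround (C−A): J1=37  J2=45  J3=5  J4=11  J5=5  J6=2  J7=19
Waiting times: J1=25, J2=32, J3=1, J4=4, J5=2, J6=0, J7=10
Average waiting = (25+32+1+4+2+0+10) / 7 = 74/7 = 10.57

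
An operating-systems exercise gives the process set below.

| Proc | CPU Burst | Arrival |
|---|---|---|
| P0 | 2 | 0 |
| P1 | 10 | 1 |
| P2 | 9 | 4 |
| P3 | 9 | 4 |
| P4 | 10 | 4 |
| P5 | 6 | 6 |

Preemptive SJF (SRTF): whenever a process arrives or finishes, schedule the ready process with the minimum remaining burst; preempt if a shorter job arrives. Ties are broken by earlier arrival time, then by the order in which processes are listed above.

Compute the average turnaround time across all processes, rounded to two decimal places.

20.33

Gantt: | P0 0-2 | P1 2-12 | P5 12-18 | P2 18-27 | P3 27-36 | P4 36-46 |
Completion: P0=2  P1=12  P2=27  P3=36  P4=46  P5=18
Turnaround times: P0=2, P1=11, P2=23, P3=32, P4=42, P5=12
Average turnaround = (2+11+23+32+42+12) / 6 = 122/6 = 20.33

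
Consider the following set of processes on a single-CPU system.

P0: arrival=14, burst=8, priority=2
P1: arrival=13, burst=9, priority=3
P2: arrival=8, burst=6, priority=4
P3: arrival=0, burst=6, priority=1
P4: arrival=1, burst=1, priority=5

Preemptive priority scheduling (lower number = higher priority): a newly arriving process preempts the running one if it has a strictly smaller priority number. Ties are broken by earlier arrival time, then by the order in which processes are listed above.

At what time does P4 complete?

7

Timeline: | P3 0-6 | P4 6-7 | idle 7-8 | P2 8-13 | P1 13-14 | P0 14-22 | P1 22-30 | P2 30-31 |
Completion: P0=22  P1=30  P2=31  P3=6  P4=7
Turnaround (C−A): P0=8  P1=17  P2=23  P3=6  P4=6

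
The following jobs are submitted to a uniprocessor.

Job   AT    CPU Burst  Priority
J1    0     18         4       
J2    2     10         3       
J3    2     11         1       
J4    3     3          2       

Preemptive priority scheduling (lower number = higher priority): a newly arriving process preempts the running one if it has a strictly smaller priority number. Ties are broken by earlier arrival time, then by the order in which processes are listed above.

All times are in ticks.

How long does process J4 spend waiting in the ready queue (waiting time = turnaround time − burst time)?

Gantt: | J1 0-2 | J3 2-13 | J4 13-16 | J2 16-26 | J1 26-42 |
Completion: J1=42  J2=26  J3=13  J4=16
Turnaround (C−A): J1=42  J2=24  J3=11  J4=13
Waiting(J4) = turnaround − burst = 13 − 3 = 10

10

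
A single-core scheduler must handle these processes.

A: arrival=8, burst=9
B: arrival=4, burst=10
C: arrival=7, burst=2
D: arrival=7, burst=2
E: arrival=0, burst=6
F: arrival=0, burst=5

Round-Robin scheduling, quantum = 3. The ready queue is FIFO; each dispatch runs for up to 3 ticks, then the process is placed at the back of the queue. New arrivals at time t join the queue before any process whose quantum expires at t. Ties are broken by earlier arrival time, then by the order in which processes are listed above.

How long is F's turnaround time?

14

Gantt: | E 0-3 | F 3-6 | E 6-9 | B 9-12 | F 12-14 | C 14-16 | D 16-18 | A 18-21 | B 21-24 | A 24-27 | B 27-30 | A 30-33 | B 33-34 |
Completion: A=33  B=34  C=16  D=18  E=9  F=14
Turnaround (C−A): A=25  B=30  C=9  D=11  E=9  F=14
Turnaround(F) = completion − arrival = 14 − 0 = 14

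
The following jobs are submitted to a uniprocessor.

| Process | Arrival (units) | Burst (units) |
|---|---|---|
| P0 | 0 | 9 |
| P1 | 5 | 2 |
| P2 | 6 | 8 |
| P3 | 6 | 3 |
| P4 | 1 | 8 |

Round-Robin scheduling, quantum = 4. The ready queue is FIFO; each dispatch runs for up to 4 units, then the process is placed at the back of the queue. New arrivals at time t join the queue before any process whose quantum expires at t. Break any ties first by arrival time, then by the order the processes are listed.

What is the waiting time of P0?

17

Timeline: | P0 0-4 | P4 4-8 | P0 8-12 | P1 12-14 | P2 14-18 | P3 18-21 | P4 21-25 | P0 25-26 | P2 26-30 |
Completion: P0=26  P1=14  P2=30  P3=21  P4=25
Waiting(P0) = turnaround − burst = 26 − 9 = 17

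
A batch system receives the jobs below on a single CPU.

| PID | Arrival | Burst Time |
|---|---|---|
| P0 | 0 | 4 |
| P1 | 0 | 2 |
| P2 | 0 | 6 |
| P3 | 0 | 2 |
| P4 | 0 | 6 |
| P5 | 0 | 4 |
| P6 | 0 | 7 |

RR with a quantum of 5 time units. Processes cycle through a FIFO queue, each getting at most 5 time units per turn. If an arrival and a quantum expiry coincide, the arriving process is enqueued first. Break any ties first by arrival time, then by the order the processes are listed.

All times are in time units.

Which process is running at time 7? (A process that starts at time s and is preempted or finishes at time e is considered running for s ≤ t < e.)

Gantt: | P0 0-4 | P1 4-6 | P2 6-11 | P3 11-13 | P4 13-18 | P5 18-22 | P6 22-27 | P2 27-28 | P4 28-29 | P6 29-31 |
Completion: P0=4  P1=6  P2=28  P3=13  P4=29  P5=22  P6=31

P2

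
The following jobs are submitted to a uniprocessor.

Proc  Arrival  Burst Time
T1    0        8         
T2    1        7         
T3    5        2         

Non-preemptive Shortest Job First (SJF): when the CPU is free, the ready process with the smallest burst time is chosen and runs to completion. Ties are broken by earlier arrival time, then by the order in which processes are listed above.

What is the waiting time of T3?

Timeline: | T1 0-8 | T3 8-10 | T2 10-17 |
Completion: T1=8  T2=17  T3=10
Waiting(T3) = turnaround − burst = 5 − 2 = 3

3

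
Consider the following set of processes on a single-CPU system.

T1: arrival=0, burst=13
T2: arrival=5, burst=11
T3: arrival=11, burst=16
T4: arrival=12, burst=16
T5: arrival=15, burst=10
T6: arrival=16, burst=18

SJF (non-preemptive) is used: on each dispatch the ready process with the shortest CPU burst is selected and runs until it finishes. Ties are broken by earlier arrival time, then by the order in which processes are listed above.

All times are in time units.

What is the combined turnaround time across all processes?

Schedule: | T1 0-13 | T2 13-24 | T5 24-34 | T3 34-50 | T4 50-66 | T6 66-84 |
Completion: T1=13  T2=24  T3=50  T4=66  T5=34  T6=84
Turnaround = completion − arrival: T1=13, T2=19, T3=39, T4=54, T5=19, T6=68
Total turnaround = 13 + 19 + 39 + 54 + 19 + 68 = 212

212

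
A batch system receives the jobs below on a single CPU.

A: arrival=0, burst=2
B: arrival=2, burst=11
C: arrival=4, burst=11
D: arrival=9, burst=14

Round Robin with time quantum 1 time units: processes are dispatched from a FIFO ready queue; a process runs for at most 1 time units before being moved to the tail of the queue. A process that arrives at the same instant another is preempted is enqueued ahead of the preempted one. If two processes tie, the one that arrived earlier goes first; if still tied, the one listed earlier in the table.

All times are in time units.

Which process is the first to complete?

Timeline: | A 0-2 | B 2-4 | C 4-5 | B 5-6 | C 6-7 | B 7-8 | C 8-9 | B 9-10 | D 10-11 | C 11-12 | B 12-13 | D 13-14 | C 14-15 | B 15-16 | D 16-17 | C 17-18 | B 18-19 | D 19-20 | C 20-21 | B 21-22 | D 22-23 | C 23-24 | B 24-25 | D 25-26 | C 26-27 | B 27-28 | D 28-29 | C 29-30 | D 30-31 | C 31-32 | D 32-38 |
Completion: A=2  B=28  C=32  D=38
Turnaround (C−A): A=2  B=26  C=28  D=29
Finish order: A → B → C → D

A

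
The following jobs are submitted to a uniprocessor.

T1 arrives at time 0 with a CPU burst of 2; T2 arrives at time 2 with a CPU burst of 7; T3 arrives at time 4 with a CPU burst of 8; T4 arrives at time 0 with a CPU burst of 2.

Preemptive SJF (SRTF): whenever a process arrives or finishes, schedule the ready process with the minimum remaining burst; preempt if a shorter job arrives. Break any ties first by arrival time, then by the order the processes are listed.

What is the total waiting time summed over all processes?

Timeline: | T1 0-2 | T4 2-4 | T2 4-11 | T3 11-19 |
Completion: T1=2  T2=11  T3=19  T4=4
Turnaround (C−A): T1=2  T2=9  T3=15  T4=4
Waiting = turnaround − burst: T1=0, T2=2, T3=7, T4=2
Total waiting = 0 + 2 + 7 + 2 = 11

11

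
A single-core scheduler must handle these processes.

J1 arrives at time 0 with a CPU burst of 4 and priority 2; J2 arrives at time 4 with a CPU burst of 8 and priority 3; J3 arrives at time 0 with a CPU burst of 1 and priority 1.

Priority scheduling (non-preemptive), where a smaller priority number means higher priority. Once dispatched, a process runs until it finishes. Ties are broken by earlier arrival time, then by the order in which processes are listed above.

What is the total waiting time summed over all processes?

Schedule: | J3 0-1 | J1 1-5 | J2 5-13 |
Completion: J1=5  J2=13  J3=1
Turnaround (C−A): J1=5  J2=9  J3=1
Waiting = turnaround − burst: J1=1, J2=1, J3=0
Total waiting = 1 + 1 + 0 = 2

2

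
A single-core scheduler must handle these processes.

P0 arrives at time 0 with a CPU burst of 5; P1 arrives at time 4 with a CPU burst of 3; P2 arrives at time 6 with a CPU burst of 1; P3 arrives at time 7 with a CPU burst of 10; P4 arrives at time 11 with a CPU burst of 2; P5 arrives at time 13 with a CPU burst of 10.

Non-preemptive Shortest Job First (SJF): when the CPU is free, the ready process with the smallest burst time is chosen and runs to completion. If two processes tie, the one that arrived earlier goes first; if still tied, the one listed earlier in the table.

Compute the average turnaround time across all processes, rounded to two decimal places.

Gantt: | P0 0-5 | P1 5-8 | P2 8-9 | P3 9-19 | P4 19-21 | P5 21-31 |
Completion: P0=5  P1=8  P2=9  P3=19  P4=21  P5=31
Turnaround (C−A): P0=5  P1=4  P2=3  P3=12  P4=10  P5=18
Turnaround times: P0=5, P1=4, P2=3, P3=12, P4=10, P5=18
Average turnaround = (5+4+3+12+10+18) / 6 = 52/6 = 8.67

8.67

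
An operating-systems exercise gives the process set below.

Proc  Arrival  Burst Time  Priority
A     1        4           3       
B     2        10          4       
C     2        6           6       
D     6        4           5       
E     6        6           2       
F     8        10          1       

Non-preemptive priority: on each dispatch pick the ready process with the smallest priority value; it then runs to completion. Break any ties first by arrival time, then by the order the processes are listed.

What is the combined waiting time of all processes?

Timeline: | idle 0-1 | A 1-5 | B 5-15 | F 15-25 | E 25-31 | D 31-35 | C 35-41 |
Completion: A=5  B=15  C=41  D=35  E=31  F=25
Turnaround (C−A): A=4  B=13  C=39  D=29  E=25  F=17
Waiting = turnaround − burst: A=0, B=3, C=33, D=25, E=19, F=7
Total waiting = 0 + 3 + 33 + 25 + 19 + 7 = 87

87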